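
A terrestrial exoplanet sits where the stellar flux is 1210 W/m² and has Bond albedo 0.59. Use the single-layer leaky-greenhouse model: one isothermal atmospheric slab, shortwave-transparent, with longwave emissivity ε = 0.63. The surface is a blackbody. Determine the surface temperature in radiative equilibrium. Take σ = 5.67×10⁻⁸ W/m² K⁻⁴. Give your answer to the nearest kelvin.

238 K

Effective emission temperature (TOA balance): σT_e⁴ = S(1−α)/4 = 124.0 W/m² → T_e = 216.3 K.
The surface balance (absorbed SW + ε·downward IR = σT_s⁴) with T_a⁴ = T_s⁴/2 reduces to T_s = T_e·[2/(2−ε)]^¼ = 237.7 K.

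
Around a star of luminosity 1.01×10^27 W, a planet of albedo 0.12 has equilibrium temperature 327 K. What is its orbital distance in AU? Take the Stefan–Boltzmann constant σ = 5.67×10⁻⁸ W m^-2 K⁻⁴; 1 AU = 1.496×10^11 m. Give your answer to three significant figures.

Energy balance gives S = 4σT⁴/(1−α) = 2947 W m^-2.
From L = 4πd²S, d = √(1.01×10^27/(4π·2947)) = 1.652×10^11 m = 1.104 AU.

1.10 AU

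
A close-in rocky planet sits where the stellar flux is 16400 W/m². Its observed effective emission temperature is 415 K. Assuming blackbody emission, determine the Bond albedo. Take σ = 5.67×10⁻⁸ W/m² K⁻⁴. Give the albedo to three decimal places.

Rearranging the radiative balance, α = 1 − 4σT⁴/S.
σT⁴ = 1682 W/m², so 4σT⁴ = 6727 W/m².
Hence α = 1 − 6727/16400 = 0.5898.

0.590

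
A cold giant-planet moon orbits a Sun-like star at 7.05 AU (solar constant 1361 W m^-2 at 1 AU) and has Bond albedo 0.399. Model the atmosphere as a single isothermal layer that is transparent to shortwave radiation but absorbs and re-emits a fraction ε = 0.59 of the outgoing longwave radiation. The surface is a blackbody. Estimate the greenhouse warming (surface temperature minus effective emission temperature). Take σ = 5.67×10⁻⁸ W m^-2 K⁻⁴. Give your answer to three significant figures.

By the inverse-square law, S = 1361/7.05² = 27.38 W m^-2.
Effective emission temperature (TOA balance): σT_e⁴ = S(1−α)/4 = 4.114 W m^-2 → T_e = 92.29 K.
The surface balance (absorbed SW + ε·downward IR = σT_s⁴) with T_a⁴ = T_s⁴/2 reduces to T_s = T_e·[2/(2−ε)]^¼ = 100.7 K.
The atmosphere warms the surface by 8.429 K.

8.43 K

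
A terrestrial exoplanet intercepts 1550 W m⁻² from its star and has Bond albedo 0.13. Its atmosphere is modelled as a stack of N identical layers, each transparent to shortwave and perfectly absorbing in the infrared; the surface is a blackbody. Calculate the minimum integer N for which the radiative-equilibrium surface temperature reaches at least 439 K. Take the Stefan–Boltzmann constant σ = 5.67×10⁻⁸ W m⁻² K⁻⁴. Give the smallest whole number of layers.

6

The effective emission temperature is T_e = [S(1−α)/(4σ)]^¼ = 277.7 K.
T_s = (N+1)^(1/4)·T_e ≥ 439 K requires N+1 ≥ (T_s/T_e)⁴ = (439/277.7)⁴ = 6.247.
Rounding up, N = 6.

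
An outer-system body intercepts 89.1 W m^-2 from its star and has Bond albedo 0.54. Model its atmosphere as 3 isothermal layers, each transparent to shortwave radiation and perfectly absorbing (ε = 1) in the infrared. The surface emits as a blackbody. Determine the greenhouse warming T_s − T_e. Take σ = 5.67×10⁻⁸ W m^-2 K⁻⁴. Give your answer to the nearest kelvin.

48 K

OLR = S(1−α)/4 = 10.25 W m^-2; the top layer radiates at T_e = 115.9 K.
Surface: T_s = (4)^¼·T_e = 164.0 K.
So the greenhouse effect raises the surface by 164.0 − 115.9 = 48.03 K.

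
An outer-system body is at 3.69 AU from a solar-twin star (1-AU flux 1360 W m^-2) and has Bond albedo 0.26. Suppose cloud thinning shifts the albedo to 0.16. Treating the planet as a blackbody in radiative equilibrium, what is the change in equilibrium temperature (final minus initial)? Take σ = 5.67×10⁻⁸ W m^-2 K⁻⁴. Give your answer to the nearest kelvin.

Flux at the orbit: S = 1360/(3.69)² = 99.88 W m^-2.
With α = 0.26, T₁ = 134.4 K.
After:  T₂ = [99.88·0.84/(4σ)]^(1/4) = 138.7 K.
ΔT = T₂ − T₁ = 4.326 K.

4 K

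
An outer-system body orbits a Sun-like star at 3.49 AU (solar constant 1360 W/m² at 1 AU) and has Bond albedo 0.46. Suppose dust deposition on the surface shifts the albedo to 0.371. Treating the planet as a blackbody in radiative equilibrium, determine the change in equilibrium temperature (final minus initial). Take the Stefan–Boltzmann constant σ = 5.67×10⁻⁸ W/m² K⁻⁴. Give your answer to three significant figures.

4.96 K

By the inverse-square law, S = 1360/3.49² = 111.7 W/m².
Initial: T₁ = [S(1−0.46)/(4σ)]^(1/4) = 127.7 K.
With α = 0.371, T₂ = 132.7 K.
ΔT = T₂ − T₁ = 4.964 K.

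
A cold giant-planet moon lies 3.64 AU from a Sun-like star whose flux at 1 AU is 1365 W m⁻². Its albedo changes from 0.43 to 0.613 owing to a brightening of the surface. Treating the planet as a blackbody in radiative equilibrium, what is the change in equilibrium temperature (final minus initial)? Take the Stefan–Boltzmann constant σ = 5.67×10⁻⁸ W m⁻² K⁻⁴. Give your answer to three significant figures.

Flux at the orbit: S = 1365/(3.64)² = 103.0 W m⁻².
Before: T₁ = [103.0·0.57/(4σ)]^(1/4) = 126.8 K.
With α = 0.613, T₂ = 115.1 K.
ΔT = T₂ − T₁ = -11.70 K.

-11.7 K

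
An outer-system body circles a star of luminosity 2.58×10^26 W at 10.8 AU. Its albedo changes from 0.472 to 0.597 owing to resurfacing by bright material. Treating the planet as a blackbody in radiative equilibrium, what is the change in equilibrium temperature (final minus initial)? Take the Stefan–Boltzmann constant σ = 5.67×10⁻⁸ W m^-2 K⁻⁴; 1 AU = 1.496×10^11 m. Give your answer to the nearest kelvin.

d = 10.8 × 1.496×10^11 m = 1.616×10^12 m.
Spreading L over a sphere of radius d: S = 2.58×10^26/(4π·1.62×10^12²) = 7.865 W m^-2.
With α = 0.472, T₁ = 65.41 K.
Final:   T₂ = [S(1−0.597)/(4σ)]^(1/4) = 61.14 K.
Change: 61.14 − 65.41 = -4.272 K.

-4 K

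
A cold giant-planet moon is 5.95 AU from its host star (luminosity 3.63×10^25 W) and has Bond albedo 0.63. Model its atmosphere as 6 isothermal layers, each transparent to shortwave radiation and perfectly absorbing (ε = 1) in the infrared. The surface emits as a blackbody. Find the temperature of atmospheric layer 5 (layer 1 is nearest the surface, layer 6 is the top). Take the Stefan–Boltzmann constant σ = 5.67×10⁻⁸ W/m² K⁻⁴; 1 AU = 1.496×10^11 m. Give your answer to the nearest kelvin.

59 K

Orbital distance: d = 5.95 AU = 8.901×10^11 m.
Flux at the orbit: S = L/(4πd²) = 3.63×10^25/(4π·(8.90×10^11)²) = 3.646 W/m².
The effective emission temperature is T_e = [S(1−α)/(4σ)]^¼ = 49.38 K.
In the N-layer model, layer k (counted from the surface) has T_k = (N+1−k)^(1/4)·T_e.
T_5 = (2)^(1/4)·49.38 = 58.73 K.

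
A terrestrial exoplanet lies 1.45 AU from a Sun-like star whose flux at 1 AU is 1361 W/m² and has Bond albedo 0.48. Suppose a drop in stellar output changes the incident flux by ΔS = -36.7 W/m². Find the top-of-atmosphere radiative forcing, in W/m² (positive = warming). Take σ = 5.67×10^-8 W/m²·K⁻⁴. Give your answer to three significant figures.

By the inverse-square law, S = 1361/1.45² = 647.3 W/m².
ΔF = Δ[S(1−α)]/4 = (1−0.48)·-36.7/4 = -4.771 W/m².

-4.77 W/m²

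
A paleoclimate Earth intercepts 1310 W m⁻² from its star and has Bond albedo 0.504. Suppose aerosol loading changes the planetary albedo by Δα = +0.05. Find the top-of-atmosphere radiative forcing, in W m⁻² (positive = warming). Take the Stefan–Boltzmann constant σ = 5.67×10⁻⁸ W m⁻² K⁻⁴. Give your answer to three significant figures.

-16.4 W m⁻²

The change in absorbed flux is Δ[S(1−α)/4] = −SΔα/4 = -16.38 W m⁻².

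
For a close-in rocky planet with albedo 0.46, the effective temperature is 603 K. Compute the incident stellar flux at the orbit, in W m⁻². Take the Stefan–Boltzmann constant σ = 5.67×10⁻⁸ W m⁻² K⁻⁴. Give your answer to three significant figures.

From S(1−α)/4 = σT⁴: S = 4σT⁴/(1−α).
The emitted flux is σT⁴ = 7496 W m⁻².
S = 4·7496/0.54 = 55530 W m⁻².

55500 W m⁻²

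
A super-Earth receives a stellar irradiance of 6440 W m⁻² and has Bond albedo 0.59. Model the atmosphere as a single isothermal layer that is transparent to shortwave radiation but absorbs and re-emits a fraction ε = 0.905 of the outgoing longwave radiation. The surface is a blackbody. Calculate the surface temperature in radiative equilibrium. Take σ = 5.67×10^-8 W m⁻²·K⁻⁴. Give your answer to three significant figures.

Effective emission temperature (TOA balance): σT_e⁴ = S(1−α)/4 = 660.1 W m⁻² → T_e = 328.5 K.
For a single slab of emissivity ε, T_s⁴ = 2T_e⁴/(2−ε); thus T_s = 328.5·(1.826)^(1/4) = 381.9 K.

382 K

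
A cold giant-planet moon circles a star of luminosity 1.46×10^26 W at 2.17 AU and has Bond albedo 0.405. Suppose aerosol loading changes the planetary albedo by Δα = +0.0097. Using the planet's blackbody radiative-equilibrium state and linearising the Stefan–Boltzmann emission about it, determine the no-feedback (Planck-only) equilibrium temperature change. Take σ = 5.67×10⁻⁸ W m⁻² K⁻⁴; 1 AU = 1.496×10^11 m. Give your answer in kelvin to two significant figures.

d = 2.17 × 1.496×10^11 m = 3.246×10^11 m.
Flux at the orbit: S = L/(4πd²) = 1.46×10^26/(4π·(3.25×10^11)²) = 110.2 W m⁻².
Unperturbed T_e = [110.2·(1−0.405)/(4σ)]^¼ = 130.4 K.
TOA radiative forcing: ΔF = −S·Δα/4 = −110.2·(+0.0097)/4 = -0.2673 W m⁻².
The Planck feedback parameter is 4σT_e³ = 0.5030 W m⁻²/K.
ΔT₀ = ΔF/λ_P = -0.2673/0.5030 = -0.532 K.

-0.53 K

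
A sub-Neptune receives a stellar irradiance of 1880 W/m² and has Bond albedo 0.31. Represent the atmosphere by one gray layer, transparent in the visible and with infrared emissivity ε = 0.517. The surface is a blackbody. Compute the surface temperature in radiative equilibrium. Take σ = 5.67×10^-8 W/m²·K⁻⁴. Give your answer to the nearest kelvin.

The planet radiates to space at T_e = [S(1−α)/(4σ)]^(1/4) = 275.0 K.
The surface balance (absorbed SW + ε·downward IR = σT_s⁴) with T_a⁴ = T_s⁴/2 reduces to T_s = T_e·[2/(2−ε)]^¼ = 296.4 K.

296 K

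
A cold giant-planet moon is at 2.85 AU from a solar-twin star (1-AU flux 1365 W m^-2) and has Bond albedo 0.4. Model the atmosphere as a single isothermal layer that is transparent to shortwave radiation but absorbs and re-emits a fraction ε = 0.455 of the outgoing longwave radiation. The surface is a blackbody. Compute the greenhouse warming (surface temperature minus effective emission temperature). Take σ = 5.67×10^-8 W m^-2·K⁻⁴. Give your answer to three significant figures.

Irradiance scales as 1/d², so S = 1365 W m^-2 × (1/2.85)² = 168.1 W m^-2.
At the top of the atmosphere, σT_e⁴ = S(1−α)/4 = 25.21 W m^-2, giving T_e = 145.2 K.
For a single slab of emissivity ε, T_s⁴ = 2T_e⁴/(2−ε); thus T_s = 145.2·(1.294)^(1/4) = 154.9 K.
The atmosphere warms the surface by 9.679 K.

9.68 K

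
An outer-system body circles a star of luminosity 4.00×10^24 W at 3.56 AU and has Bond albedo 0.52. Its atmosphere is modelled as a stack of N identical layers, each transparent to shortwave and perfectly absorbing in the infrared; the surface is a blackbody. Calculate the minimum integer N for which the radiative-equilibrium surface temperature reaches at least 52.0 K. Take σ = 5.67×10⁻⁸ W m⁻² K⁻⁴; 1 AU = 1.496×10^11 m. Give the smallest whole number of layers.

3

Orbital distance: d = 3.56 AU = 5.326×10^11 m.
Spreading L over a sphere of radius d: S = 4.00×10^24/(4π·5.33×10^11²) = 1.122 W m⁻².
Top-of-atmosphere balance: σT_e⁴ = S(1−α)/4 = 0.1347 W m⁻² → T_e = 39.26 K.
Need (N+1)T_e⁴ ≥ T_s⁴, i.e. N+1 ≥ (52.0/39.26)⁴ = 3.078.
The minimum whole number is N = 3.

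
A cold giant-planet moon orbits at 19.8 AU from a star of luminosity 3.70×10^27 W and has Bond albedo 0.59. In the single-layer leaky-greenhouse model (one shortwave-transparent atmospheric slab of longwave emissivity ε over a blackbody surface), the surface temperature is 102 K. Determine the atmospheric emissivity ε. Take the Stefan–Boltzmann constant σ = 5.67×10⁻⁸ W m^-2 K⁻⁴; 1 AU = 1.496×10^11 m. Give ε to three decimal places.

0.879

Orbital distance: d = 19.8 AU = 2.962×10^12 m.
S = L/(4πd²) = 33.56 W m^-2.
First, T_e = [33.56·(1−0.59)/(4σ)]^(1/4) = 88.25 K.
T_s⁴ = T_e⁴·2/(2−ε) → ε = 2 − 2(T_e/T_s)⁴ = 2 − 2·(88.25/102)⁴ = 0.8791.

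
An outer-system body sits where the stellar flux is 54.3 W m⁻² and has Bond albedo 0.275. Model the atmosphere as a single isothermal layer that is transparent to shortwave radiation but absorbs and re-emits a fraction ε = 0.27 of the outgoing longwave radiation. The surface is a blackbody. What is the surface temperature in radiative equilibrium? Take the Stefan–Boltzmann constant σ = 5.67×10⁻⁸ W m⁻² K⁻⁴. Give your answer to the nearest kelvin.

119 K

At the top of the atmosphere, σT_e⁴ = S(1−α)/4 = 9.842 W m⁻², giving T_e = 114.8 K.
Surface balance with a leaky layer gives σT_s⁴ = σT_e⁴·2/(2−ε), so T_s = T_e·[2/(2−0.27)]^(1/4) = 119.0 K.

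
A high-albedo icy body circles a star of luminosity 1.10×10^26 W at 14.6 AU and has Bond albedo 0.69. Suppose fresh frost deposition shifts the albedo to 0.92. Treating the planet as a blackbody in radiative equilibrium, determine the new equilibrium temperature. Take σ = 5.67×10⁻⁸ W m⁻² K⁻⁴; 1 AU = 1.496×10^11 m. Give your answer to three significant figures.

Orbital distance: d = 14.6 AU = 2.184×10^12 m.
S = L/(4πd²) = 1.835 W m⁻².
T₂ = [S(1−α₂)/(4σ)]^(1/4) = [1.835·0.08/(4σ)]^(1/4) = 28.36 K.

28.4 K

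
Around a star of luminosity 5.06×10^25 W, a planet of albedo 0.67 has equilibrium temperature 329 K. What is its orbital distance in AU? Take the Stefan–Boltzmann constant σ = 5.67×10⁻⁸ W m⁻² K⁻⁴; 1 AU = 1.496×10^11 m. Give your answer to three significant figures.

The flux needed for this T is 4σT⁴/(1−0.67) = 8052 W m⁻².
S = L/(4πd²) → d = √(L/4πS) = √(5.06×10^25/(4π·8052)) = 2.236×10^10 m = 0.1495 AU.

0.149 AU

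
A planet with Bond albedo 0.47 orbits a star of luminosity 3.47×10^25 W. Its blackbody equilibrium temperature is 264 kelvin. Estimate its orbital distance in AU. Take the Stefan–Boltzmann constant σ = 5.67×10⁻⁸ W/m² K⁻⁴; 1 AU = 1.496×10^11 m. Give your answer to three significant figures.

The flux needed for this T is 4σT⁴/(1−0.47) = 2079 W/m².
Then d = [L/(4πS)]^(1/2) = 3.645×10^10 m, i.e. 0.2436 AU.

0.244 AU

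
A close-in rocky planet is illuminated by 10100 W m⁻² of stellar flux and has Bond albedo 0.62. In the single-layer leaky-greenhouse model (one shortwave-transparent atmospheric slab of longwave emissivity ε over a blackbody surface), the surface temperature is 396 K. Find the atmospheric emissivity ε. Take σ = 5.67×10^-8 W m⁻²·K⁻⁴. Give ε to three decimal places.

0.624

TOA balance gives T_e = 360.7 K.
Inverting T_s⁴ = 2T_e⁴/(2−ε): (T_e/T_s)⁴ = 0.6881, so ε = 2(1 − 0.6881) = 0.6237.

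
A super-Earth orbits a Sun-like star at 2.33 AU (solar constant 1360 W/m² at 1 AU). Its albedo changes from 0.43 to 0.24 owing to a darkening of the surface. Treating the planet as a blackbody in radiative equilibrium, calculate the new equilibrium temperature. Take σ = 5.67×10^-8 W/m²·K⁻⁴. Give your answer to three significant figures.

By the inverse-square law, S = 1360/2.33² = 250.5 W/m².
With the new albedo, S(1−α₂)/4 = 47.60 W/m², so T₂ = 170.2 K.

170 K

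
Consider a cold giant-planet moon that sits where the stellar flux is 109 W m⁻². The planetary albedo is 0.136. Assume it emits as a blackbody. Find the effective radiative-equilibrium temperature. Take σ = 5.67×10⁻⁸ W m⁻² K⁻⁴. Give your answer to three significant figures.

Averaging over the sphere, the absorbed flux is S(1−α)/4 = 23.54 W m⁻².
Balancing against σT⁴: T = (23.54/5.67×10⁻⁸)^(1/4) = 142.7 K.

143 kelvin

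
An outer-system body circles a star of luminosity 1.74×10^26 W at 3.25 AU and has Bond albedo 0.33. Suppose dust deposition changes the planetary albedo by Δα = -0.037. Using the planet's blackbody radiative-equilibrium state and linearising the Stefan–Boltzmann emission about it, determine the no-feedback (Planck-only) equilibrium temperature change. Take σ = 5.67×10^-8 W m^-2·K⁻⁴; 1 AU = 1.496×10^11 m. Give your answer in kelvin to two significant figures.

1.6 K

d = 3.25 × 1.496×10^11 m = 4.862×10^11 m.
Spreading L over a sphere of radius d: S = 1.74×10^26/(4π·4.86×10^11²) = 58.57 W m^-2.
Reference equilibrium: T_e = [S(1−α)/(4σ)]^(1/4) = 114.7 K.
TOA radiative forcing: ΔF = −S·Δα/4 = −58.57·(-0.037)/4 = 0.5418 W m^-2.
Planck response: λ_P = 4σT_e³ = 4·5.67×10⁻⁸·(114.7)³ = 0.3422 W m^-2/K.
ΔT₀ = ΔF/λ_P = 0.5418/0.3422 = 1.58 K.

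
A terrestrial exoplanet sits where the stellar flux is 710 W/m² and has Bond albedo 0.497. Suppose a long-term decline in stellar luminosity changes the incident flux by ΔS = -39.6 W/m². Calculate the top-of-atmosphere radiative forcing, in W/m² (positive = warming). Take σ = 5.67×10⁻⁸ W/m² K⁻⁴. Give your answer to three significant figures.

-4.98 W/m²

ΔF = Δ[S(1−α)]/4 = (1−0.497)·-39.6/4 = -4.980 W/m².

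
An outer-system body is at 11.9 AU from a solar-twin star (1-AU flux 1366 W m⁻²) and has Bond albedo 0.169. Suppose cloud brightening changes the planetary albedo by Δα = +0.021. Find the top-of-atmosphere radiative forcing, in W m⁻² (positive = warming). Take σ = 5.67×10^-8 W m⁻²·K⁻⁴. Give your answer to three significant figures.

-0.0506 W m⁻²

By the inverse-square law, S = 1366/11.9² = 9.646 W m⁻².
ΔF = −(S/4)Δα = −(9.646/4)×(+0.021) = -0.05064 W m⁻².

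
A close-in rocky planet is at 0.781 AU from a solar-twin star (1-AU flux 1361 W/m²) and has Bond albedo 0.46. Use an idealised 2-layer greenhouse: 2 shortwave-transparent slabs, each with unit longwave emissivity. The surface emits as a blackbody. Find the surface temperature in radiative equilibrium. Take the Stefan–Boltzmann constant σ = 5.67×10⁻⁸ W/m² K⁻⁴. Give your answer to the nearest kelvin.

Irradiance scales as 1/d², so S = 1361 W/m² × (1/0.781)² = 2231 W/m².
OLR = S(1−α)/4 = 301.2 W/m²; the top layer radiates at T_e = 270.0 K.
With N = 2 opaque layers, T_s = (N+1)^(1/4)·T_e = 3^(1/4)·270.0 = 355.3 K.

355 kelvin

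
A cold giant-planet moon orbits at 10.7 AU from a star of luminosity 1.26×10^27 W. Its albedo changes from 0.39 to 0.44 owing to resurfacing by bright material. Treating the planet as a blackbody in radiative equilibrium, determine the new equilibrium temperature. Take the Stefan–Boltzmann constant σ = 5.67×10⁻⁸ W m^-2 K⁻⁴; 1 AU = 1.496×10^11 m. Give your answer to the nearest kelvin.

99 K

Orbital distance: d = 10.7 AU = 1.601×10^12 m.
S = L/(4πd²) = 39.13 W m^-2.
T₂ = [S(1−α₂)/(4σ)]^(1/4) = [39.13·0.56/(4σ)]^(1/4) = 99.14 K.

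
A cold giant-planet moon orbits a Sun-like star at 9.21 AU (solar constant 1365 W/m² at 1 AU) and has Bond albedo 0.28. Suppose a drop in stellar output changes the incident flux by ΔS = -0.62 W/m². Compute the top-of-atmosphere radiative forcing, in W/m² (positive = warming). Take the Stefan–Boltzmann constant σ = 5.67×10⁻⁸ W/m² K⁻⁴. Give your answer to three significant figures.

Irradiance scales as 1/d², so S = 1365 W/m² × (1/9.21)² = 16.09 W/m².
TOA radiative forcing: ΔF = (1−α)ΔS/4 = 0.72·(-0.62)/4 = -0.1116 W/m².

-0.112 W/m²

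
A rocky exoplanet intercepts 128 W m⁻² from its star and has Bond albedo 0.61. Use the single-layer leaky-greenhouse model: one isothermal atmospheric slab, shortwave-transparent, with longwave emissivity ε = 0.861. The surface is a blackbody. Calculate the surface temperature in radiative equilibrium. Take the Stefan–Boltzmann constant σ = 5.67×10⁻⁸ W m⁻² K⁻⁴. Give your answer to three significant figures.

140 K

Effective emission temperature (TOA balance): σT_e⁴ = S(1−α)/4 = 12.48 W m⁻² → T_e = 121.8 K.
For a single slab of emissivity ε, T_s⁴ = 2T_e⁴/(2−ε); thus T_s = 121.8·(1.756)^(1/4) = 140.2 K.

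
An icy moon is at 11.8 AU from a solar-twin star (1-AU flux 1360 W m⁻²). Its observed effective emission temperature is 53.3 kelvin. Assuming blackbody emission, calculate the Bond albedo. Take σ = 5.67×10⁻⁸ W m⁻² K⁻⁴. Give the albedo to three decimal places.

0.813

Irradiance scales as 1/d², so S = 1360 W m⁻² × (1/11.8)² = 9.767 W m⁻².
Energy balance: S(1−α)/4 = σT⁴, so 1−α = 4σT⁴/S.
σT⁴ = 0.4576 W m⁻², so 4σT⁴ = 1.830 W m⁻².
Hence α = 1 − 1.830/9.767 = 0.8126.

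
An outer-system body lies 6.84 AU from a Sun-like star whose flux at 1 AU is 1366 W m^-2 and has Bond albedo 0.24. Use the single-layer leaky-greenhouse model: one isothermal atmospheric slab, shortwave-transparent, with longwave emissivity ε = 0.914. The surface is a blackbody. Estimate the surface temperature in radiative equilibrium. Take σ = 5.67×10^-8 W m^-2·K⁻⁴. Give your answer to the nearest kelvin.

116 kelvin

Flux at the orbit: S = 1366/(6.84)² = 29.20 W m^-2.
At the top of the atmosphere, σT_e⁴ = S(1−α)/4 = 5.547 W m^-2, giving T_e = 99.46 K.
The surface balance (absorbed SW + ε·downward IR = σT_s⁴) with T_a⁴ = T_s⁴/2 reduces to T_s = T_e·[2/(2−ε)]^¼ = 115.9 K.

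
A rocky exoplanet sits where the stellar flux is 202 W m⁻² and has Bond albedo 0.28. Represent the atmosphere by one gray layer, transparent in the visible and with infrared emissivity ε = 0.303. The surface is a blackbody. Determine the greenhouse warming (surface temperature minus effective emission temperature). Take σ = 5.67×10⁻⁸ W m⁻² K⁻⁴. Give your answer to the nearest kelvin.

The planet radiates to space at T_e = [S(1−α)/(4σ)]^(1/4) = 159.1 K.
For a single slab of emissivity ε, T_s⁴ = 2T_e⁴/(2−ε); thus T_s = 159.1·(1.179)^(1/4) = 165.8 K.
Greenhouse warming: T_s − T_e = 6.672 K.

7 K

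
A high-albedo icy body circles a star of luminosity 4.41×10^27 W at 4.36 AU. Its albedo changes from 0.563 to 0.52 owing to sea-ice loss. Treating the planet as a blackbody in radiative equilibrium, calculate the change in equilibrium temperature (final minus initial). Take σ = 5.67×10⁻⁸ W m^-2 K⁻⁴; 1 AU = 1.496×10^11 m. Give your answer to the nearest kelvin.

5 K

Orbital distance: d = 4.36 AU = 6.523×10^11 m.
Flux at the orbit: S = L/(4πd²) = 4.41×10^27/(4π·(6.52×10^11)²) = 824.9 W m^-2.
Before: T₁ = [824.9·0.437/(4σ)]^(1/4) = 199.7 K.
With α = 0.52, T₂ = 204.4 K.
Change: 204.4 − 199.7 = 4.740 K.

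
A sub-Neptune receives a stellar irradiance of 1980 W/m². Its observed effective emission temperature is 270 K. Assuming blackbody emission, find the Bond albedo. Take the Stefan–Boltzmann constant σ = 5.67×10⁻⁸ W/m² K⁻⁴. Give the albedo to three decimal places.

From σT⁴ = S(1−α)/4 we invert for α: 1−α = 4σT⁴/S.
4σT⁴ = 4·5.67×10⁻⁸·(270)⁴ = 1205 W/m².
Hence α = 1 − 1205/1980 = 0.3913.

0.391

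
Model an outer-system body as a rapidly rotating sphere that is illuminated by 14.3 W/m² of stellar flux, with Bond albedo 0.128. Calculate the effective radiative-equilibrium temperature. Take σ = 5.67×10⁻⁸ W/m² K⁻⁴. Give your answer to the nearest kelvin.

86 K

The planet absorbs (1−α)S over its disc πR² and re-emits over 4πR², so the mean absorbed flux is (1−0.128)·14.30/4 = 3.117 W/m².
Set σT⁴ = 3.117 → T = (3.117/σ)^(1/4) = 86.11 K.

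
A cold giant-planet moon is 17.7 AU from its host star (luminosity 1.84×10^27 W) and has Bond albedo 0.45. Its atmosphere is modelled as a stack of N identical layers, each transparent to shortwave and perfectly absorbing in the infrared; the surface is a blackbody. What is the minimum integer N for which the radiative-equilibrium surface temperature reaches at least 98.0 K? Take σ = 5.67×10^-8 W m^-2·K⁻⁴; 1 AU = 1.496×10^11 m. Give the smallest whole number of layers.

1

d = 17.7 × 1.496×10^11 m = 2.648×10^12 m.
Spreading L over a sphere of radius d: S = 1.84×10^27/(4π·2.65×10^12²) = 20.88 W m^-2.
Top-of-atmosphere balance: σT_e⁴ = S(1−α)/4 = 2.871 W m^-2 → T_e = 84.36 K.
T_s = (N+1)^(1/4)·T_e ≥ 98.0 K requires N+1 ≥ (T_s/T_e)⁴ = (98.0/84.36)⁴ = 1.821.
So N ≥ 0.821; the smallest integer is N = 1.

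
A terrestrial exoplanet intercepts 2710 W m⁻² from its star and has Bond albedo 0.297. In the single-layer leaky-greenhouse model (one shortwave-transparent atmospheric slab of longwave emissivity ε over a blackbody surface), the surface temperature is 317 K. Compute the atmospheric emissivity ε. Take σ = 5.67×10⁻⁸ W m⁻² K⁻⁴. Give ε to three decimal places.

0.336

Effective temperature: T_e = [S(1−α)/(4σ)]^(1/4) = 302.7 K.
Inverting T_s⁴ = 2T_e⁴/(2−ε): (T_e/T_s)⁴ = 0.8318, so ε = 2(1 − 0.8318) = 0.3363.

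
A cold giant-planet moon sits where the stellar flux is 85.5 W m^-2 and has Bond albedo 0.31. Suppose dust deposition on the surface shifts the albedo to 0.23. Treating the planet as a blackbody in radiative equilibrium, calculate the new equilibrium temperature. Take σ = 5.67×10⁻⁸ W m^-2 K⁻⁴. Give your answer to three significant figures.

131 kelvin

T₂ = [S(1−α₂)/(4σ)]^(1/4) = [85.50·0.77/(4σ)]^(1/4) = 130.5 K.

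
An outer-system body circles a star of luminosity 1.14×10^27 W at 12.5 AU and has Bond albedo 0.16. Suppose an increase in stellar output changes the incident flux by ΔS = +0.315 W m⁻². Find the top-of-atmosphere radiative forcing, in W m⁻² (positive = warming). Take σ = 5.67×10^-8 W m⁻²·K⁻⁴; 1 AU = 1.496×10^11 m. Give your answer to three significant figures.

Orbital distance: d = 12.5 AU = 1.870×10^12 m.
S = L/(4πd²) = 25.94 W m⁻².
TOA radiative forcing: ΔF = (1−α)ΔS/4 = 0.84·(+0.315)/4 = 0.06615 W m⁻².

0.0662 W m⁻²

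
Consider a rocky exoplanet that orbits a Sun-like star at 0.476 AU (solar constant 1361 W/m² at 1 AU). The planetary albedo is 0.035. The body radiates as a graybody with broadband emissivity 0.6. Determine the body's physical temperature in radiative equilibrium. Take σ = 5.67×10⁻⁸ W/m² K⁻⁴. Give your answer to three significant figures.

454 kelvin

Flux at the orbit: S = 1361/(0.476)² = 6007 W/m².
Averaging over the sphere, the absorbed flux is S(1−α)/4 = 1449 W/m².
Radiative balance εσT⁴ = 1449 gives T = [1449/(0.6·σ)]^(1/4) = 454.3 K.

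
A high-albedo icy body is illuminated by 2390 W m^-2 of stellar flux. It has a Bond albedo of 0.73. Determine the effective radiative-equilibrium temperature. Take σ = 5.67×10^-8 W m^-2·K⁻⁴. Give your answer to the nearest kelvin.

The planet absorbs (1−α)S over its disc πR² and re-emits over 4πR², so the mean absorbed flux is (1−0.73)·2390/4 = 161.3 W m^-2.
Set σT⁴ = 161.3 → T = (161.3/σ)^(1/4) = 231.0 K.

231 K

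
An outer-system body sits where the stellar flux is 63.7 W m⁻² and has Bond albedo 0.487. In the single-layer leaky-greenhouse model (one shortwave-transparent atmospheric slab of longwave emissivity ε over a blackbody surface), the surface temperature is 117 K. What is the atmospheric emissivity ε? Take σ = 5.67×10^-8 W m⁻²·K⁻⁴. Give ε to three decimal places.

First, T_e = [63.70·(1−0.487)/(4σ)]^(1/4) = 109.6 K.
T_s⁴ = T_e⁴·2/(2−ε) → ε = 2 − 2(T_e/T_s)⁴ = 2 − 2·(109.6/117)⁴ = 0.4622.

0.462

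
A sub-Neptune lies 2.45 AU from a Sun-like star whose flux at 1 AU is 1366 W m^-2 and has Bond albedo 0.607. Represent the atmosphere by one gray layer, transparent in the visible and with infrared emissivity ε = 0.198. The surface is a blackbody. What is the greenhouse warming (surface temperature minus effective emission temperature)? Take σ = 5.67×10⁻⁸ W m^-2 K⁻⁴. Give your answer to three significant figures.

3.72 K

Flux at the orbit: S = 1366/(2.45)² = 227.6 W m^-2.
Effective emission temperature (TOA balance): σT_e⁴ = S(1−α)/4 = 22.36 W m^-2 → T_e = 140.9 K.
Surface balance with a leaky layer gives σT_s⁴ = σT_e⁴·2/(2−ε), so T_s = T_e·[2/(2−0.198)]^(1/4) = 144.6 K.
Greenhouse warming: T_s − T_e = 3.721 K.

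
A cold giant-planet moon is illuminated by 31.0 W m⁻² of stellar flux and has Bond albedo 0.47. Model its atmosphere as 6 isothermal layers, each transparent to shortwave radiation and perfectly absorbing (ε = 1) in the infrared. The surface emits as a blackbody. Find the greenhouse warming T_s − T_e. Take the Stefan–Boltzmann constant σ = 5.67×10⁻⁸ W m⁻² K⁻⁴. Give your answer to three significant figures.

57.8 K

OLR = S(1−α)/4 = 4.107 W m⁻²; the top layer radiates at T_e = 92.26 K.
T_s = (N+1)^(1/4)·T_e = 150.1 K.
Warming: T_s − T_e = 57.81 K.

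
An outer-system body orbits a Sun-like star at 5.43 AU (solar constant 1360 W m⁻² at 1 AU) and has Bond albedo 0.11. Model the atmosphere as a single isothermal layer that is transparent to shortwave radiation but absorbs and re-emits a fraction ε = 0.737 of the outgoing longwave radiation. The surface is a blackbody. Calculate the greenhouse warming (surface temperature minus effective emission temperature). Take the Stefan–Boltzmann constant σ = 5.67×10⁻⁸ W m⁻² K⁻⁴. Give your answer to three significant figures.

14.1 K

Flux at the orbit: S = 1360/(5.43)² = 46.13 W m⁻².
The planet radiates to space at T_e = [S(1−α)/(4σ)]^(1/4) = 116.0 K.
Surface balance with a leaky layer gives σT_s⁴ = σT_e⁴·2/(2−ε), so T_s = T_e·[2/(2−0.737)]^(1/4) = 130.1 K.
T_s − T_e = 130.1 − 116.0 = 14.12 K.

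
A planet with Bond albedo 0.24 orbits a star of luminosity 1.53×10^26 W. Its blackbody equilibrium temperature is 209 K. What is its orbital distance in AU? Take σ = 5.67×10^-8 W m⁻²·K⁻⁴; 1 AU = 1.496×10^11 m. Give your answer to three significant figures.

0.977 AU

Required flux: S = 4σT⁴/(1−α) = 569.4 W m⁻².
Then d = [L/(4πS)]^(1/2) = 1.462×10^11 m, i.e. 0.9775 AU.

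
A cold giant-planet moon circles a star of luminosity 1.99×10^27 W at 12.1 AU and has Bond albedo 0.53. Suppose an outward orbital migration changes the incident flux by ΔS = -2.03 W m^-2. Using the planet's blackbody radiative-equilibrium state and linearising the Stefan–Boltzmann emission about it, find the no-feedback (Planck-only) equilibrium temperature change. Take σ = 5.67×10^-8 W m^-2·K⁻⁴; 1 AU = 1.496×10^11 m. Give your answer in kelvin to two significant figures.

-1.1 K

Orbital distance: d = 12.1 AU = 1.810×10^12 m.
Flux at the orbit: S = L/(4πd²) = 1.99×10^27/(4π·(1.81×10^12)²) = 48.33 W m^-2.
Reference equilibrium: T_e = [S(1−α)/(4σ)]^(1/4) = 100.0 K.
Only a fraction (1−α) is absorbed and it's spread over 4πR², so ΔF = (1−α)ΔS/4 = -0.2385 W m^-2.
Linearising σT⁴ gives d(σT⁴)/dT = 4σT_e³ = 0.2271 W m^-2 per K.
So ΔT₀ = -0.2385/0.2271 = -1.05 K.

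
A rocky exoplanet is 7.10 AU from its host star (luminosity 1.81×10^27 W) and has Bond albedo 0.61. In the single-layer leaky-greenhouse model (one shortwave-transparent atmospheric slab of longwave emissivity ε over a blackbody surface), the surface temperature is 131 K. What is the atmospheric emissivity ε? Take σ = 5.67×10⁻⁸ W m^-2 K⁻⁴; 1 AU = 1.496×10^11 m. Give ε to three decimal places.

d = 7.10 × 1.496×10^11 m = 1.062×10^12 m.
Spreading L over a sphere of radius d: S = 1.81×10^27/(4π·1.06×10^12²) = 127.7 W m^-2.
Effective temperature: T_e = [S(1−α)/(4σ)]^(1/4) = 121.7 K.
T_s⁴ = T_e⁴·2/(2−ε) → ε = 2 − 2(T_e/T_s)⁴ = 2 − 2·(121.7/131)⁴ = 0.5091.

0.509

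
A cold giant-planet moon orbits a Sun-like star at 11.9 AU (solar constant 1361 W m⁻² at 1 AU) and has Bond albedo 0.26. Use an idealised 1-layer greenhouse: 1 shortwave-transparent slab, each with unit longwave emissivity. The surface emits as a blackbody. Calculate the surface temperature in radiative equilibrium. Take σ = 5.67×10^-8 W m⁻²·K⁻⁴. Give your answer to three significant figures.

Irradiance scales as 1/d², so S = 1361 W m⁻² × (1/11.9)² = 9.611 W m⁻².
OLR = S(1−α)/4 = 1.778 W m⁻²; the top layer radiates at T_e = 74.83 K.
For an N-layer opaque stack, T_s⁴ = (N+1)T_e⁴, hence T_s = (2)^(1/4)×74.83 K = 88.99 K.

89.0 kelvin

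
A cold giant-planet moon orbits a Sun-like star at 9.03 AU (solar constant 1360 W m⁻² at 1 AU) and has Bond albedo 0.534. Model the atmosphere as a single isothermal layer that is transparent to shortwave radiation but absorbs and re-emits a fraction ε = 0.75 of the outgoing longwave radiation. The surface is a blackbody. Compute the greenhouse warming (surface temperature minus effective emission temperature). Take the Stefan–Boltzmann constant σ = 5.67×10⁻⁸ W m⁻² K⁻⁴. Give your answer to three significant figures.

9.54 kelvin

By the inverse-square law, S = 1360/9.03² = 16.68 W m⁻².
Effective emission temperature (TOA balance): σT_e⁴ = S(1−α)/4 = 1.943 W m⁻² → T_e = 76.51 K.
The surface balance (absorbed SW + ε·downward IR = σT_s⁴) with T_a⁴ = T_s⁴/2 reduces to T_s = T_e·[2/(2−ε)]^¼ = 86.05 K.
The atmosphere warms the surface by 9.540 K.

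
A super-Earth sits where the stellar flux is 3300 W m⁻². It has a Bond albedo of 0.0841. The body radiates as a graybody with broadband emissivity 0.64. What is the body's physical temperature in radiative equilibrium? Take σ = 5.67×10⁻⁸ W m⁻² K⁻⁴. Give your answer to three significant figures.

380 K

Averaging over the sphere, the absorbed flux is S(1−α)/4 = 755.6 W m⁻².
Equating to εσT⁴ with ε = 0.64: T = (755.6/0.64σ)^(1/4) = 379.9 K.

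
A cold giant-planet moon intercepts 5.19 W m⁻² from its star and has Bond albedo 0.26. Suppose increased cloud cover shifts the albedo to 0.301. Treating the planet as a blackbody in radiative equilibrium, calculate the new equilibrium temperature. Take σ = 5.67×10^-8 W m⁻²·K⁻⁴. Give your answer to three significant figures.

New equilibrium: T₂ = [(1−0.301)·5.190/(4σ)]^(1/4) = 63.24 K.

63.2 K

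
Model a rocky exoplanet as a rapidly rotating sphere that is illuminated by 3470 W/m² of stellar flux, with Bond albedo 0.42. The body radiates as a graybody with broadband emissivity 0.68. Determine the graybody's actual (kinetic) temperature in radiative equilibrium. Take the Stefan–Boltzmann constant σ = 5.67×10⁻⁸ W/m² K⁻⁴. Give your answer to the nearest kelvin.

Absorbed flux (global mean): S(1−α)/4 = 3470·0.58/4 = 503.2 W/m².
Equating to εσT⁴ with ε = 0.68: T = (503.2/0.68σ)^(1/4) = 338.0 K.

338 K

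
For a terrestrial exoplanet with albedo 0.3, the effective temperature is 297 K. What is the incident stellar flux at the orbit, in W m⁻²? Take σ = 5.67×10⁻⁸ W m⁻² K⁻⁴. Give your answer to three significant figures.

2520 W m⁻²

Invert the energy balance for S: S = 4σT⁴/(1−α).
The emitted flux is σT⁴ = 441.2 W m⁻².
S = 4·441.2/0.7 = 2521 W m⁻².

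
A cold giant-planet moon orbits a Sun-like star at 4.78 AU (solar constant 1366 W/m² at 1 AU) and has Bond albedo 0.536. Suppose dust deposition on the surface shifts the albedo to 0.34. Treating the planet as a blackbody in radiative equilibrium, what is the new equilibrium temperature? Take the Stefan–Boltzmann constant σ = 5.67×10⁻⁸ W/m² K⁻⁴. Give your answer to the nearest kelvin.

Irradiance scales as 1/d², so S = 1366 W/m² × (1/4.78)² = 59.79 W/m².
New equilibrium: T₂ = [(1−0.34)·59.79/(4σ)]^(1/4) = 114.8 K.

115 K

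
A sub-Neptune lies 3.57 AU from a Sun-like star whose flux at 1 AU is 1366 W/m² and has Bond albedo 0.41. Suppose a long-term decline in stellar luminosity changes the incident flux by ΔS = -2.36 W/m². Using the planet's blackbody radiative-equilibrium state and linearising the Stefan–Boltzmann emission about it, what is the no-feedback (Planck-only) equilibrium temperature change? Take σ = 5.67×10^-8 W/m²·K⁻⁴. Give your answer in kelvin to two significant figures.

-0.71 kelvin

By the inverse-square law, S = 1366/3.57² = 107.2 W/m².
Unperturbed T_e = [107.2·(1−0.41)/(4σ)]^¼ = 129.2 K.
Only a fraction (1−α) is absorbed and it's spread over 4πR², so ΔF = (1−α)ΔS/4 = -0.3481 W/m².
The Planck feedback parameter is 4σT_e³ = 0.4894 W/m²/K.
ΔT₀ = ΔF/λ_P = -0.3481/0.4894 = -0.711 K.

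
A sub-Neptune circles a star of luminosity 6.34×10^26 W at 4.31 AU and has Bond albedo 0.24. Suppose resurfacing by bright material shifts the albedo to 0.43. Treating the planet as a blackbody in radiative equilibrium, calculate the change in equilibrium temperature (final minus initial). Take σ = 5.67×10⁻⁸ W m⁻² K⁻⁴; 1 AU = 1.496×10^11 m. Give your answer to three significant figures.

-9.85 K

Orbital distance: d = 4.31 AU = 6.448×10^11 m.
Spreading L over a sphere of radius d: S = 6.34×10^26/(4π·6.45×10^11²) = 121.4 W m⁻².
Before: T₁ = [121.4·0.76/(4σ)]^(1/4) = 142.0 K.
After:  T₂ = [121.4·0.57/(4σ)]^(1/4) = 132.2 K.
ΔT = T₂ − T₁ = -9.855 K.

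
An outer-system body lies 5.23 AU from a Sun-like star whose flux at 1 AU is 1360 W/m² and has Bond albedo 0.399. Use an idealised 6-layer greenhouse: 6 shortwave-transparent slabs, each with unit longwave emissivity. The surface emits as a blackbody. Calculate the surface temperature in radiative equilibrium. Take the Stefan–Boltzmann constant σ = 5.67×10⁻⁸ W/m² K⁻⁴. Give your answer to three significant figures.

Flux at the orbit: S = 1360/(5.23)² = 49.72 W/m².
The effective emission temperature is T_e = [S(1−α)/(4σ)]^¼ = 107.1 K.
For an N-layer opaque stack, T_s⁴ = (N+1)T_e⁴, hence T_s = (7)^(1/4)×107.1 K = 174.3 K.

174 K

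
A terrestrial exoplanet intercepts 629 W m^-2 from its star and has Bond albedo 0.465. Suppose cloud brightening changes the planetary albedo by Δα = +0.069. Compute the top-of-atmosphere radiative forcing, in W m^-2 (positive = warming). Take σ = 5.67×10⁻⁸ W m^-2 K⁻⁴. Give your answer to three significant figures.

-10.9 W m^-2

The change in absorbed flux is Δ[S(1−α)/4] = −SΔα/4 = -10.85 W m^-2.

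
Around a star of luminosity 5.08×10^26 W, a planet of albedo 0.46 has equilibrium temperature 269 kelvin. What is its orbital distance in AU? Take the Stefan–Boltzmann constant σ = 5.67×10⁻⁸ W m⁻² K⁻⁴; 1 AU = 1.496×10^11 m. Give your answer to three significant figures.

0.906 AU

Required flux: S = 4σT⁴/(1−α) = 2199 W m⁻².
S = L/(4πd²) → d = √(L/4πS) = √(5.08×10^26/(4π·2199)) = 1.356×10^11 m = 0.9063 AU.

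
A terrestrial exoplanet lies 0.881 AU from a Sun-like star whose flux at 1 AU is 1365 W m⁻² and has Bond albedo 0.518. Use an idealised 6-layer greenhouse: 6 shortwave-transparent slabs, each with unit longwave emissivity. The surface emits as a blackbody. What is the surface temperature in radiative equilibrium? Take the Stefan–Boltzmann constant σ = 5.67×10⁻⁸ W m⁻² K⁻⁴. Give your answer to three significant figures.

402 kelvin

Irradiance scales as 1/d², so S = 1365 W m⁻² × (1/0.881)² = 1759 W m⁻².
Top-of-atmosphere balance: σT_e⁴ = S(1−α)/4 = 211.9 W m⁻² → T_e = 247.3 K.
Layer-by-layer balance gives σT_s⁴ = (N+1)σT_e⁴, so T_s = 7^¼·247.3 = 402.2 K.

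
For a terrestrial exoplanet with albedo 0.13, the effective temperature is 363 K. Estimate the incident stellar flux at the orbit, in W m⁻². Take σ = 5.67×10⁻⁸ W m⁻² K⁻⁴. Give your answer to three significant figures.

4530 W m⁻²

Invert the energy balance for S: S = 4σT⁴/(1−α).
σT⁴ = 5.67×10⁻⁸·(363)⁴ = 984.5 W m⁻².
So S = 4×984.5/(1−0.13) = 4526 W m⁻².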